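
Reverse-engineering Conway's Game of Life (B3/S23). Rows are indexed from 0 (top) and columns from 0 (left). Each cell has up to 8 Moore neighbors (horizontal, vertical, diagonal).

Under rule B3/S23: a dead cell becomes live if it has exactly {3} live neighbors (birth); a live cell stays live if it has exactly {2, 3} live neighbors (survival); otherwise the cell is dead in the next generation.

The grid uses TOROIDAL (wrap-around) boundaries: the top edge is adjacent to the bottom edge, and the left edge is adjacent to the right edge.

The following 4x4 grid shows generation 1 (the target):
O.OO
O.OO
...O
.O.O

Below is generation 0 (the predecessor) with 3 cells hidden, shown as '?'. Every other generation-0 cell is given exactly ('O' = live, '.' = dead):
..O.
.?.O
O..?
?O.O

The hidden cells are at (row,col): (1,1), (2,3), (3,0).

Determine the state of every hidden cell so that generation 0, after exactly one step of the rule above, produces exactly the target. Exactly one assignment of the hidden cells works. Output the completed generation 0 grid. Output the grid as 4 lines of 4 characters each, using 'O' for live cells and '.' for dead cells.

Hidden generation-0 cells (in order): (1,1), (2,3), (3,0).
A hidden cell only influences target cells in its own 3x3 neighborhood. Try each of the 2^3 = 8 assignments, step the completed generation 0 forward once under B3/S23, and compare with the target:
  (1,1)=. (2,3)=. (3,0)=. -> step gives (1,0)='.' but target has 'O' -> reject
  (1,1)=. (2,3)=. (3,0)=O -> step gives (0,0)='.' but target has 'O' -> reject
  (1,1)=. (2,3)=O (3,0)=. -> step reproduces the target at every cell -> ACCEPT
  (1,1)=. (2,3)=O (3,0)=O -> step gives (0,0)='.' but target has 'O' -> reject
  (1,1)=O (2,3)=. (3,0)=. -> step gives (0,0)='.' but target has 'O' -> reject
  (1,1)=O (2,3)=. (3,0)=O -> step gives (0,0)='.' but target has 'O' -> reject
  (1,1)=O (2,3)=O (3,0)=. -> step gives (0,0)='.' but target has 'O' -> reject
  (1,1)=O (2,3)=O (3,0)=O -> step gives (0,0)='.' but target has 'O' -> reject
Unique solution: (1,1)=dead, (2,3)=live, (3,0)=dead.
Check: live-neighbor counts of every cell in the completed generation 0:
3233
3233
4243
4243
Applying B3/S23 to generation 0 with these counts gives:
O.OO
O.OO
...O
.O.O
which matches the target exactly.

Answer: ..O.
...O
O..O
.O.O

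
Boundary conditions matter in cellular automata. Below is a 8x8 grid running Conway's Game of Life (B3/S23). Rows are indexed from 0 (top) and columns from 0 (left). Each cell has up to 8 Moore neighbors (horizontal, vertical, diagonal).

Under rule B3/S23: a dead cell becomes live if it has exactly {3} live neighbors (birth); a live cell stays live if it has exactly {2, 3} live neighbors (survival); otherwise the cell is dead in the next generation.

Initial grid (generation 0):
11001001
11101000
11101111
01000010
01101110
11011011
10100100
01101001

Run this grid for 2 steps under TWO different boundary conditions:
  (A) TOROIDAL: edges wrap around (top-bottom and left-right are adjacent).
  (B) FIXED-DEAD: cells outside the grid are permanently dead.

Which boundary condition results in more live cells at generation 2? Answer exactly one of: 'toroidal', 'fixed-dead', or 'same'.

Answer: fixed-dead

Derivation:
Under TOROIDAL boundary, generation 2:
00000001
00011010
00000100
00000100
00000000
00000000
00001100
00010001
Population = 10

Under FIXED-DEAD boundary, generation 2:
00010000
00001111
00000111
00000100
00000000
00000010
10100010
01100000
Population = 15

Comparison: toroidal=10, fixed-dead=15 -> fixed-dead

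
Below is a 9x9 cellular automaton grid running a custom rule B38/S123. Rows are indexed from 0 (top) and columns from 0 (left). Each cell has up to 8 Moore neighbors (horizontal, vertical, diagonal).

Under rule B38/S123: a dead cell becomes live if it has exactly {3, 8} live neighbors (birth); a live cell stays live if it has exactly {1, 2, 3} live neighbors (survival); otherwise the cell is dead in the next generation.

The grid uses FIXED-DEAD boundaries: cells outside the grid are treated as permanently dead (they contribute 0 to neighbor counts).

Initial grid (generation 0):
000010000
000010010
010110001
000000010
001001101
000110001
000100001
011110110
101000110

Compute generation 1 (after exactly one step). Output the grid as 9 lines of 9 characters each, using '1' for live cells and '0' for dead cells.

Simulating step by step:
Generation 0 (given above): 27 live cells
Generation 1: 38 live cells
(generation 1 grid is the final answer)

Answer: 000010000
000011010
000110011
001111111
001111101
001111001
000001001
010011101
101001110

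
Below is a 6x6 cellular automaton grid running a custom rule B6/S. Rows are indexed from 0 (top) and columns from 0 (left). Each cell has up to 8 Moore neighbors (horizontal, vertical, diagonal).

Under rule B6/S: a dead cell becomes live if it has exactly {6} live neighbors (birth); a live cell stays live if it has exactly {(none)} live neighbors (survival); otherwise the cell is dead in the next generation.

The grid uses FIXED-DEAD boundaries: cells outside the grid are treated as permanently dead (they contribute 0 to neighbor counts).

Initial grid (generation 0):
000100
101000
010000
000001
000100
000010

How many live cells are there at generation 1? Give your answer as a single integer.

Simulating step by step:
Generation 0 (given above): 7 live cells
Generation 1: 0 live cells
000000
000000
000000
000000
000000
000000
Population at generation 1: 0

Answer: 0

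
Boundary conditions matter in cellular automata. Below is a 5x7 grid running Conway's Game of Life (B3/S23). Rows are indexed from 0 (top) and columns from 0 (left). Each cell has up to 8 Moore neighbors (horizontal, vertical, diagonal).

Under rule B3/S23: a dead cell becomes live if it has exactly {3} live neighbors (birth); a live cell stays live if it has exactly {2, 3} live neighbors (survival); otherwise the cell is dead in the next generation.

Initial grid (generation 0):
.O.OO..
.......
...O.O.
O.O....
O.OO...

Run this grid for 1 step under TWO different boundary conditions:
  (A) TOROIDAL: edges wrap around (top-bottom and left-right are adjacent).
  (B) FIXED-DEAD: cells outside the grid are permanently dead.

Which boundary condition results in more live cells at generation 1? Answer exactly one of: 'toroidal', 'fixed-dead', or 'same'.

Under TOROIDAL boundary, generation 1:
.O.OO..
..OO...
.......
..O.O.O
O...O..
Population = 10

Under FIXED-DEAD boundary, generation 1:
.......
..OO...
.......
..O.O..
..OO...
Population = 6

Comparison: toroidal=10, fixed-dead=6 -> toroidal

Answer: toroidal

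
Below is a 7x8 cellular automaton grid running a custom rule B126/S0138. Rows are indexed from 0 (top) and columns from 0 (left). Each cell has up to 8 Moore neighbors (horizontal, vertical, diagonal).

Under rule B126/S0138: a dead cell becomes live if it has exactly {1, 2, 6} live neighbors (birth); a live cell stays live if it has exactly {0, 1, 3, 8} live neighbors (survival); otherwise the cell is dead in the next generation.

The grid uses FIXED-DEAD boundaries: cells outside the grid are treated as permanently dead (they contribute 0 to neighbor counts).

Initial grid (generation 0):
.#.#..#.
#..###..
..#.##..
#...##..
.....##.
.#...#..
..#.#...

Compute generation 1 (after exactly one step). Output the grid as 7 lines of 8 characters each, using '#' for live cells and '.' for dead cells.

Answer: ##....##
#......#
#.#.....
###....#
####..##
####.#.#
#######.

Derivation:
Simulating step by step:
Generation 0 (given above): 19 live cells
Generation 1: 31 live cells
(generation 1 grid is the final answer)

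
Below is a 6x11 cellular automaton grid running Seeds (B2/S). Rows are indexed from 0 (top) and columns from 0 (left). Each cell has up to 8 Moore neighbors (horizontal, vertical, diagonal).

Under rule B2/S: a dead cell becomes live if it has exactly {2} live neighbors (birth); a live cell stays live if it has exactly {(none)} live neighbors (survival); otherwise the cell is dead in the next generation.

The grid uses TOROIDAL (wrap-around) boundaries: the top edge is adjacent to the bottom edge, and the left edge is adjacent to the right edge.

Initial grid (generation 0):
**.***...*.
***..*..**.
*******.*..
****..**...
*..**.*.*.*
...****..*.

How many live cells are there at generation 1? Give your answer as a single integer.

Simulating step by step:
Generation 0 (given above): 37 live cells
Generation 1: 1 live cells
.......*...
...........
...........
...........
...........
...........
Population at generation 1: 1

Answer: 1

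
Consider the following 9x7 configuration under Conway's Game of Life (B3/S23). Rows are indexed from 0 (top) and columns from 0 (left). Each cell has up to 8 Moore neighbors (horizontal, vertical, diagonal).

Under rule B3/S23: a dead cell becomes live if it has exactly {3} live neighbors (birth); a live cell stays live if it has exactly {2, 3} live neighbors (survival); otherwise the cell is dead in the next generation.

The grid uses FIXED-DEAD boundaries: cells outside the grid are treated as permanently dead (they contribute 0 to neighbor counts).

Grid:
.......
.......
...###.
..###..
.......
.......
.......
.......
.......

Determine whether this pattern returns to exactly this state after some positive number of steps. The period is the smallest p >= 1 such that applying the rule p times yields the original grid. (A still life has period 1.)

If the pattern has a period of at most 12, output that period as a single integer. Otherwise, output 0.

Answer: 2

Derivation:
Simulating and comparing each generation to the original:
Gen 0 (original, given above): 6 live cells
Gen 1: 6 live cells, differs from original
Gen 2: 6 live cells, MATCHES original -> period = 2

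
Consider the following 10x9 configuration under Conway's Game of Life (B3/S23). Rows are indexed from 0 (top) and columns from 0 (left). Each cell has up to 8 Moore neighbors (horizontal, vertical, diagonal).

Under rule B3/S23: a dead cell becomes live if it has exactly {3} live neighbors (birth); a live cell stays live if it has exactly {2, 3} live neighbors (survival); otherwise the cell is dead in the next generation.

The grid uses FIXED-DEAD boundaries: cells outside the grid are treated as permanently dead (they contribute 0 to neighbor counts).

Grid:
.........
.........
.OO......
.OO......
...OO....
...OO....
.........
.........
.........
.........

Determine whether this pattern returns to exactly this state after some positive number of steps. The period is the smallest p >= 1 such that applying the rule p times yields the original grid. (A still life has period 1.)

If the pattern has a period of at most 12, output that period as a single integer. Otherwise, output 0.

Simulating and comparing each generation to the original:
Gen 0 (original, given above): 8 live cells
Gen 1: 6 live cells, differs from original
Gen 2: 8 live cells, MATCHES original -> period = 2

Answer: 2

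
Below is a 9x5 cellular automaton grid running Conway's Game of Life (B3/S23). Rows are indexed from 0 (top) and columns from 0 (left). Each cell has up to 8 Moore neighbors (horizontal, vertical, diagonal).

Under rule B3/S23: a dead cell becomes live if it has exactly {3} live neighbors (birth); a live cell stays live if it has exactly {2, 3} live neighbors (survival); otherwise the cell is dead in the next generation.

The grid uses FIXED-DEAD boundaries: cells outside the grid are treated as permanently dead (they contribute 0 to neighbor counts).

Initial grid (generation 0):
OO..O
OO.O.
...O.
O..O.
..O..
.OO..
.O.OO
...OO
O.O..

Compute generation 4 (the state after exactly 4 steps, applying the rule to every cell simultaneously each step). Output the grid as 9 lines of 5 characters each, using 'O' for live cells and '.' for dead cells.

Answer: ..O..
..O..
.....
.....
.....
.....
..O.O
..OOO
..OO.

Derivation:
Simulating step by step:
Generation 0 (given above): 19 live cells
Generation 1: 21 live cells
OOO..
OO.OO
OO.OO
..OO.
..OO.
.O...
.O..O
.O..O
...O.
Generation 2: 15 live cells
O.OO.
....O
O....
.....
.O.O.
.O.O.
OOO..
..OOO
.....
Generation 3: 9 live cells
...O.
.O.O.
.....
.....
.....
...O.
O...O
..OO.
...O.
Generation 4: 9 live cells
(generation 4 grid is the final answer)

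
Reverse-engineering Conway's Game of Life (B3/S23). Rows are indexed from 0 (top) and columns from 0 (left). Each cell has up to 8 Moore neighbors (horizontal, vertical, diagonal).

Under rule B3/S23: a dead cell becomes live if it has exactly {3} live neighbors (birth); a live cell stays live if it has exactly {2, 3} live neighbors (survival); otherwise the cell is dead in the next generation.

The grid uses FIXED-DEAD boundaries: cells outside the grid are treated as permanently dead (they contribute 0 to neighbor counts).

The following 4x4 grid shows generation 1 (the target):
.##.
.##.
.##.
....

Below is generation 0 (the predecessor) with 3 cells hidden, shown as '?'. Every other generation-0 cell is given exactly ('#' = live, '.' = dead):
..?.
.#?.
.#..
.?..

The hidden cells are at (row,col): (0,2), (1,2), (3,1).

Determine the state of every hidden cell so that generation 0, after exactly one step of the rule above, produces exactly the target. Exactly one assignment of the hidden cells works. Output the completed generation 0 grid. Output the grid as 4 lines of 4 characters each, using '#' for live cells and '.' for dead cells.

Answer: ..#.
.##.
.#..
....

Derivation:
Hidden generation-0 cells (in order): (0,2), (1,2), (3,1).
A hidden cell only influences target cells in its own 3x3 neighborhood. Try each of the 2^3 = 8 assignments, step the completed generation 0 forward once under B3/S23, and compare with the target:
  (0,2)=. (1,2)=. (3,1)=. -> step gives (0,1)='.' but target has '#' -> reject
  (0,2)=. (1,2)=. (3,1)=# -> step gives (0,1)='.' but target has '#' -> reject
  (0,2)=. (1,2)=# (3,1)=. -> step gives (0,1)='.' but target has '#' -> reject
  (0,2)=. (1,2)=# (3,1)=# -> step gives (0,1)='.' but target has '#' -> reject
  (0,2)=# (1,2)=. (3,1)=. -> step gives (0,1)='.' but target has '#' -> reject
  (0,2)=# (1,2)=. (3,1)=# -> step gives (0,1)='.' but target has '#' -> reject
  (0,2)=# (1,2)=# (3,1)=. -> step reproduces the target at every cell -> ACCEPT
  (0,2)=# (1,2)=# (3,1)=# -> step gives (2,0)='#' but target has '.' -> reject
Unique solution: (0,2)=live, (1,2)=live, (3,1)=dead.
Check: live-neighbor counts of every cell in the completed generation 0:
1322
2332
2231
1110
Applying B3/S23 to generation 0 with these counts gives:
.##.
.##.
.##.
....
which matches the target exactly.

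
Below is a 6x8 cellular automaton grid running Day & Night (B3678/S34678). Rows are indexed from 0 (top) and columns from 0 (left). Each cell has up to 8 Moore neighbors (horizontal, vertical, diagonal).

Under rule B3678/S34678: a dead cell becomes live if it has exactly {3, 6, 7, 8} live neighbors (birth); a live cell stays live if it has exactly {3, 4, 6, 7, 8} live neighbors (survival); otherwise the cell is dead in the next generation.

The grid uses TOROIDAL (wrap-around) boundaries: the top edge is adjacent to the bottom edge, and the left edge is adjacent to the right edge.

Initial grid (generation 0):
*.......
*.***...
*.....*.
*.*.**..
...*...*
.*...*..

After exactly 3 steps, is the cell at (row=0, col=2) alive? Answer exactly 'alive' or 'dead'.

Answer: dead

Derivation:
Simulating step by step:
Generation 0 (given above): 15 live cells
Generation 1: 13 live cells
..***...
........
..*.....
.*.*..*.
***..**.
*.......
Generation 2: 11 live cells
........
..*.....
........
**...*.*
***.....
....**.*
Generation 3: 10 live cells
........
........
**......
***.....
.*..**..
**......

Cell (0,2) at generation 3: 0 -> dead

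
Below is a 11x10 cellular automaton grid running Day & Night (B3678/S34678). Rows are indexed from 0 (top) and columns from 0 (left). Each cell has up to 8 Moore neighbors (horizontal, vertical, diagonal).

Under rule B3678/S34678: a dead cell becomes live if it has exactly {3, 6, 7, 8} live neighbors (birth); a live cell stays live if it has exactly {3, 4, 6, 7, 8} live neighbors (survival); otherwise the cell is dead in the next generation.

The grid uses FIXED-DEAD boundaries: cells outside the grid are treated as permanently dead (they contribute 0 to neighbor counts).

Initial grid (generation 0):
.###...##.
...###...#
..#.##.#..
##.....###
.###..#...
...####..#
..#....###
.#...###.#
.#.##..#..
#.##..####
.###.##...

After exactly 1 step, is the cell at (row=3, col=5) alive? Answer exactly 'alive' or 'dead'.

Answer: alive

Derivation:
Simulating step by step:
Generation 0 (given above): 52 live cells
Generation 1: 51 live cells
..##......
.#...#.#..
.#..##...#
.#..##.##.
####..#..#
.#.####...
...#..##.#
...##.###.
##.##.#.##
..#...###.
.####.#.#.

Cell (3,5) at generation 1: 1 -> alive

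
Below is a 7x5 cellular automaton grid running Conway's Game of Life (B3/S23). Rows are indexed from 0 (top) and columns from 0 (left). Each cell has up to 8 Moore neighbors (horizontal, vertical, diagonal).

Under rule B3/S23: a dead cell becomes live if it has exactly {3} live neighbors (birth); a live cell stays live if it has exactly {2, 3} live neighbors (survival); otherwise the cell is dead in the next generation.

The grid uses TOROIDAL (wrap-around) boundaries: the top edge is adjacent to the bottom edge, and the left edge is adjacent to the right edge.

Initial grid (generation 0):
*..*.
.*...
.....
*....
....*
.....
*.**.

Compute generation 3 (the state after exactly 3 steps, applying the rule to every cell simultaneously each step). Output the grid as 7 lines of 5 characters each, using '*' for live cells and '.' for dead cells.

Answer: .**.*
.....
.....
.....
.....
*...*
.*...

Derivation:
Simulating step by step:
Generation 0 (given above): 8 live cells
Generation 1: 7 live cells
*..*.
.....
.....
.....
.....
...**
.***.
Generation 2: 7 live cells
.*.**
.....
.....
.....
.....
...**
**...
Generation 3: 6 live cells
(generation 3 grid is the final answer)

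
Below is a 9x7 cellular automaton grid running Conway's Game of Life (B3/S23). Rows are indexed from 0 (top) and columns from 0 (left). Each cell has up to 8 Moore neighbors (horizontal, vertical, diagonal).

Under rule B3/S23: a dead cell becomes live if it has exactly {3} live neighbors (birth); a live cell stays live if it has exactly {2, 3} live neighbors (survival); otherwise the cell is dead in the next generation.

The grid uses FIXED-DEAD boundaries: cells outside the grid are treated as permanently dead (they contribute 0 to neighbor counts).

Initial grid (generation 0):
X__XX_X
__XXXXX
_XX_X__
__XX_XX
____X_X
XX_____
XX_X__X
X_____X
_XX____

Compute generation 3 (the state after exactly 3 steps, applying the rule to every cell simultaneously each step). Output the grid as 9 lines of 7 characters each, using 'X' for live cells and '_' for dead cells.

Answer: _______
_______
_X_____
_X___X_
____X_X
_X_XXX_
X______
_X_____
_______

Derivation:
Simulating step by step:
Generation 0 (given above): 28 live cells
Generation 1: 19 live cells
__X___X
______X
_X_____
_XX___X
_XXXX_X
XXX__X_
__X____
X______
_X_____
Generation 2: 12 live cells
_______
_______
_XX____
X____X_
____X_X
X___XX_
X_X____
_X_____
_______
Generation 3: 11 live cells
(generation 3 grid is the final answer)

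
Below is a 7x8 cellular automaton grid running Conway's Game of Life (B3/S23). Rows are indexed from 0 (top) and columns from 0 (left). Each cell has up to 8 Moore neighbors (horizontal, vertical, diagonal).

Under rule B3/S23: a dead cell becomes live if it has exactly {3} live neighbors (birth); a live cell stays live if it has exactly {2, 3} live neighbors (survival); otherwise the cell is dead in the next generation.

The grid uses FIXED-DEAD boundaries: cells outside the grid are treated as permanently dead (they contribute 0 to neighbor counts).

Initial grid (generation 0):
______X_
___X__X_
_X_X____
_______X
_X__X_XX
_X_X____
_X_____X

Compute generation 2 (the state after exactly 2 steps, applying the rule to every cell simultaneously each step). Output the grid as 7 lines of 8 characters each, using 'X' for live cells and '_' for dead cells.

Answer: ________
________
_XXX____
_XXX__XX
__X__X__
_XX___XX
_X______

Derivation:
Simulating step by step:
Generation 0 (given above): 14 live cells
Generation 1: 13 live cells
________
__X_____
__X_____
__X___XX
__X___XX
XX____XX
__X_____
Generation 2: 15 live cells
(generation 2 grid is the final answer)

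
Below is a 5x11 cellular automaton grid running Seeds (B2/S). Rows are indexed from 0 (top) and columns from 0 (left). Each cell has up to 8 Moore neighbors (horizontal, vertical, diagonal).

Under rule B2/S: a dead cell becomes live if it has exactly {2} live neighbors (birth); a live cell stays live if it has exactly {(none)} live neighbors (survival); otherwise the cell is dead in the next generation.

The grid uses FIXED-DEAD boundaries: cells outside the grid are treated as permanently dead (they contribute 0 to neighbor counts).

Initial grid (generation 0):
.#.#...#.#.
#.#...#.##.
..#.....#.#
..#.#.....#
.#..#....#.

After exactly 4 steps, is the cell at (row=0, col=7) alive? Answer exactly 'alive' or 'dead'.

Simulating step by step:
Generation 0 (given above): 18 live cells
Generation 1: 9 live cells
#.....#...#
...........
.....#.....
.....#..#..
..#..#....#
Generation 2: 8 live cells
...........
.....##....
....#.#....
.........#.
....#.#..#.
Generation 3: 14 live cells
.....##....
....#..#...
.......#...
...##.###.#
.....#..#.#
Generation 4: 5 live cells
....#..#...
........#..
.........#.
...........
...#.......

Cell (0,7) at generation 4: 1 -> alive

Answer: alive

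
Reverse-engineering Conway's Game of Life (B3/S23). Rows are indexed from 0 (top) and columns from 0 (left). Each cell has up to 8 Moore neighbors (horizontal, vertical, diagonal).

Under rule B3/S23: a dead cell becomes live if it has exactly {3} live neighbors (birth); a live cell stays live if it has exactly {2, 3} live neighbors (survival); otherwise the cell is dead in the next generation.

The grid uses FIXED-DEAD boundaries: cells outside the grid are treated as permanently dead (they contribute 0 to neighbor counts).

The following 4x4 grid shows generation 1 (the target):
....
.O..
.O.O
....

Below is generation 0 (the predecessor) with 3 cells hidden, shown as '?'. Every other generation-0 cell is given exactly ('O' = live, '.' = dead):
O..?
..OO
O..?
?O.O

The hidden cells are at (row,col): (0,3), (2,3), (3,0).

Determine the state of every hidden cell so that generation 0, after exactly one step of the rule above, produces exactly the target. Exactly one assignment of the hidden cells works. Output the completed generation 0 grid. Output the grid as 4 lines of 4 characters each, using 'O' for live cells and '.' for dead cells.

Answer: O...
..OO
O...
.O.O

Derivation:
Hidden generation-0 cells (in order): (0,3), (2,3), (3,0).
A hidden cell only influences target cells in its own 3x3 neighborhood. Try each of the 2^3 = 8 assignments, step the completed generation 0 forward once under B3/S23, and compare with the target:
  (0,3)=. (2,3)=. (3,0)=. -> step reproduces the target at every cell -> ACCEPT
  (0,3)=. (2,3)=. (3,0)=O -> step gives (2,0)='O' but target has '.' -> reject
  (0,3)=. (2,3)=O (3,0)=. -> step gives (1,2)='O' but target has '.' -> reject
  (0,3)=. (2,3)=O (3,0)=O -> step gives (1,2)='O' but target has '.' -> reject
  (0,3)=O (2,3)=. (3,0)=. -> step gives (0,2)='O' but target has '.' -> reject
  (0,3)=O (2,3)=. (3,0)=O -> step gives (0,2)='O' but target has '.' -> reject
  (0,3)=O (2,3)=O (3,0)=. -> step gives (0,2)='O' but target has '.' -> reject
  (0,3)=O (2,3)=O (3,0)=O -> step gives (0,2)='O' but target has '.' -> reject
Unique solution: (0,3)=dead, (2,3)=dead, (3,0)=dead.
Check: live-neighbor counts of every cell in the completed generation 0:
0222
2311
1343
2120
Applying B3/S23 to generation 0 with these counts gives:
....
.O..
.O.O
....
which matches the target exactly.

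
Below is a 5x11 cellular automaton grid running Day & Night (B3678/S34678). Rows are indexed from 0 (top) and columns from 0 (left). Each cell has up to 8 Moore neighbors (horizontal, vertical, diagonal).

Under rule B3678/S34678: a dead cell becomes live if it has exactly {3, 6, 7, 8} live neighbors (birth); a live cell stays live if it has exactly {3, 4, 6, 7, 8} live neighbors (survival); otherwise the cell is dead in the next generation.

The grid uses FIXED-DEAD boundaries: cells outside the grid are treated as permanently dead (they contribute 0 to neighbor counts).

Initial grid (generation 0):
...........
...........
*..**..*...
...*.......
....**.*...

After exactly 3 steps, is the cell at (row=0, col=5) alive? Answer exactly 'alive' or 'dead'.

Simulating step by step:
Generation 0 (given above): 8 live cells
Generation 1: 3 live cells
...........
...........
...........
...*.**....
...........
Generation 2: 0 live cells
...........
...........
...........
...........
...........
Generation 3: 0 live cells
...........
...........
...........
...........
...........

Cell (0,5) at generation 3: 0 -> dead

Answer: dead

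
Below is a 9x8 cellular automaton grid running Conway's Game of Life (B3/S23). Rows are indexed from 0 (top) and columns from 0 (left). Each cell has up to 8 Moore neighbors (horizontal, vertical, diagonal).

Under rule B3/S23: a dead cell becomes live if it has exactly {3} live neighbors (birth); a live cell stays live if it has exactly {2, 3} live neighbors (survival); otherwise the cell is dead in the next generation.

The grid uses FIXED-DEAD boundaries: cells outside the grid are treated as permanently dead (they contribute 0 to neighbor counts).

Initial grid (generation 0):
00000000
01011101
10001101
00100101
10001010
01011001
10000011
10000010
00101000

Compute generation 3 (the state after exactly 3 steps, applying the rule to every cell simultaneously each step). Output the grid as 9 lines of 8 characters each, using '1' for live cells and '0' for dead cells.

Simulating step by step:
Generation 0 (given above): 26 live cells
Generation 1: 28 live cells
00001000
00010100
01100001
01010001
01101011
11011001
11000111
01000111
00000000
Generation 2: 22 live cells
00001000
00111000
01011010
10010001
00001111
00011000
00000000
11000101
00000010
Generation 3: 16 live cells
(generation 3 grid is the final answer)

Answer: 00001000
00100000
01000100
00110001
00000111
00011010
00001000
00000010
00000010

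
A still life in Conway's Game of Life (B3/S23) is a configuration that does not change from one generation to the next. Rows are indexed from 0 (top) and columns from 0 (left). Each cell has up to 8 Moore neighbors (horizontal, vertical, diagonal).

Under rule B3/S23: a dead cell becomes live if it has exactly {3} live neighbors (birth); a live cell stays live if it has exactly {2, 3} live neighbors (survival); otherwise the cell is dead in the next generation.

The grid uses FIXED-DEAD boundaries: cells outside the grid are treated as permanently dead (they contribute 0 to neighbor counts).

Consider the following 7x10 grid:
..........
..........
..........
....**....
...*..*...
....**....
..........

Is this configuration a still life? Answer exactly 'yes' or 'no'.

Compute generation 1 and compare to generation 0 (given above):
Generation 1:
..........
..........
..........
....**....
...*..*...
....**....
..........
The grids are IDENTICAL -> still life.

Answer: yes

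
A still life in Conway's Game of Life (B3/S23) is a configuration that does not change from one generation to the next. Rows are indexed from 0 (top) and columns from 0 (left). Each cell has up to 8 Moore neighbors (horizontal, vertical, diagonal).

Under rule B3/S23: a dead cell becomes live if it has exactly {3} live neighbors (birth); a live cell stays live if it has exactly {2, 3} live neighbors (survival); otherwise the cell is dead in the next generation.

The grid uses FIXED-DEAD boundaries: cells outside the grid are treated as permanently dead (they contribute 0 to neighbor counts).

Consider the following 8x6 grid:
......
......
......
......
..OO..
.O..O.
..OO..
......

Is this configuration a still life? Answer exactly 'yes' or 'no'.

Compute generation 1 and compare to generation 0 (given above):
Generation 1:
......
......
......
......
..OO..
.O..O.
..OO..
......
The grids are IDENTICAL -> still life.

Answer: yes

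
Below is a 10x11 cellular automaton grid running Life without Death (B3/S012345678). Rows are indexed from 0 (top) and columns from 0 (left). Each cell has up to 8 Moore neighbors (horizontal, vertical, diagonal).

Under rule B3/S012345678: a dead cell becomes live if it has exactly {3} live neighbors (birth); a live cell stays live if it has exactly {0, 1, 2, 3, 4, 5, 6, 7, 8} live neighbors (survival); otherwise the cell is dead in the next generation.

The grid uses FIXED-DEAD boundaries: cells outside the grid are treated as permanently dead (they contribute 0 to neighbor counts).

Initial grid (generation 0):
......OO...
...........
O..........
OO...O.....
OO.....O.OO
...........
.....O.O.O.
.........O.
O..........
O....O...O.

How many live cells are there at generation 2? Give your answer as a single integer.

Answer: 32

Derivation:
Simulating step by step:
Generation 0 (given above): 19 live cells
Generation 1: 25 live cells
......OO...
...........
OO.........
OO...O.....
OO.....O.OO
......O..OO
.....O.OOO.
........OO.
O..........
O....O...O.
Generation 2: 32 live cells
......OO...
...........
OO.........
OOO..O.....
OO....OOOOO
......O..OO
.....OOOOO.
.......OOO.
O.......OO.
O....O...O.
Population at generation 2: 32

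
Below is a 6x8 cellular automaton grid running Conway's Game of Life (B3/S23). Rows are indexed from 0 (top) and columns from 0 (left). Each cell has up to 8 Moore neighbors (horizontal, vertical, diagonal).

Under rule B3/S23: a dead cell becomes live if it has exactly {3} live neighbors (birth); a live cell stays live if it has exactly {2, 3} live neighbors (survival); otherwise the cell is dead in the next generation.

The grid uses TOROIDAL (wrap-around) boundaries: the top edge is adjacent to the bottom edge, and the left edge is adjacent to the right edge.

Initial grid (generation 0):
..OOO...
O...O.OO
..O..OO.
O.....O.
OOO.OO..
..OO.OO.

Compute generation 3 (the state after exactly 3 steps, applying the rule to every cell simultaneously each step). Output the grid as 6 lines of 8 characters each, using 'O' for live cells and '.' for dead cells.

Simulating step by step:
Generation 0 (given above): 21 live cells
Generation 1: 18 live cells
.OO.....
.OO.O.OO
OO......
O.OOO.O.
O.O.O...
......O.
Generation 2: 19 live cells
OOOO.OOO
...O...O
....O.O.
O.O.OO..
..O.O...
..OO....
Generation 3: 18 live cells
(generation 3 grid is the final answer)

Answer: OO....OO
.O.O....
....O.OO
.O..O...
..O.OO..
O....OOO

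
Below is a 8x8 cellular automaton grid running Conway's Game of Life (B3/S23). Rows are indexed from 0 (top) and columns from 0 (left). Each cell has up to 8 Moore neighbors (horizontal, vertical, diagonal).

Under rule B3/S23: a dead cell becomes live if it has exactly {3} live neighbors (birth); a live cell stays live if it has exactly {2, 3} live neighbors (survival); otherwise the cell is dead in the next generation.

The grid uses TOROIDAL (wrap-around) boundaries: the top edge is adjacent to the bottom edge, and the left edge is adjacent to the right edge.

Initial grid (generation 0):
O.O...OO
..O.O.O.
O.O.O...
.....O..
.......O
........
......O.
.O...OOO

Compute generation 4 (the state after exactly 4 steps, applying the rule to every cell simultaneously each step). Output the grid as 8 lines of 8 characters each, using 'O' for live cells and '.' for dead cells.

Answer: ..O.OO..
OOOO....
OOO.....
........
........
.....O..
.O.OO.O.
.O..OO..

Derivation:
Simulating step by step:
Generation 0 (given above): 17 live cells
Generation 1: 13 live cells
O.OO....
O.O...O.
.O..O...
........
........
........
.....OOO
.O...O..
Generation 2: 17 live cells
O.OO...O
O.O....O
.O......
........
........
......O.
.....OO.
OOO.OO.O
Generation 3: 14 live cells
....O...
..OO...O
OO......
........
........
.....OO.
OO..O...
..O.OO..
Generation 4: 18 live cells
(generation 4 grid is the final answer)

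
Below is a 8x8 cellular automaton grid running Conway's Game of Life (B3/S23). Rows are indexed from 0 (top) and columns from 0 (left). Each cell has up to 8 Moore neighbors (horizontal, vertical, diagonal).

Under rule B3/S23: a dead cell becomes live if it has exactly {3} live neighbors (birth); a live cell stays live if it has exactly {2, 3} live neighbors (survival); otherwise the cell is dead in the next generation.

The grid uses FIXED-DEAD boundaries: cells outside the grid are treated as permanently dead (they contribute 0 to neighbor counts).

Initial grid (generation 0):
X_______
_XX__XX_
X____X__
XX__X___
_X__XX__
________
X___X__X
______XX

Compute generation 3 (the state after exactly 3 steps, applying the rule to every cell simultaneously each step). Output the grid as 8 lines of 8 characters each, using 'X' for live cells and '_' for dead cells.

Simulating step by step:
Generation 0 (given above): 18 live cells
Generation 1: 23 live cells
_X______
XX___XX_
X_X_XXX_
XX__X___
XX__XX__
____XX__
______XX
______XX
Generation 2: 19 live cells
XX______
X_X_X_X_
__XXX_X_
__X___X_
XX_X____
____X___
_______X
______XX
Generation 3: 18 live cells
(generation 3 grid is the final answer)

Answer: XX______
X_X_X___
__X_X_XX
____XX__
_XXX____
________
______XX
______XX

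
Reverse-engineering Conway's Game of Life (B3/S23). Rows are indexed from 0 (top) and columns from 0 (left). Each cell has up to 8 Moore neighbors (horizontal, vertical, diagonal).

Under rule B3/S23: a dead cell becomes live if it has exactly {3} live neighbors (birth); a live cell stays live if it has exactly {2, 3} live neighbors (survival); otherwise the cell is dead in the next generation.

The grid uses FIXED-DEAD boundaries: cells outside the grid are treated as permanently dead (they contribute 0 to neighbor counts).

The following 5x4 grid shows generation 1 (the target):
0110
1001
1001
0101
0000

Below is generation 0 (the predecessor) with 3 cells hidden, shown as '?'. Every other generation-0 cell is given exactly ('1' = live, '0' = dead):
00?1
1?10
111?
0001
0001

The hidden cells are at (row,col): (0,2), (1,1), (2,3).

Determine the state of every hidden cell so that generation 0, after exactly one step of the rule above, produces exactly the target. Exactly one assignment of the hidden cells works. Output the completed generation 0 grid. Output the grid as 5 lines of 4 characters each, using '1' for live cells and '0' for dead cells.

Hidden generation-0 cells (in order): (0,2), (1,1), (2,3).
A hidden cell only influences target cells in its own 3x3 neighborhood. Try each of the 2^3 = 8 assignments, step the completed generation 0 forward once under B3/S23, and compare with the target:
  (0,2)=0 (1,1)=0 (2,3)=0 -> step gives (0,1)='0' but target has '1' -> reject
  (0,2)=0 (1,1)=0 (2,3)=1 -> step gives (0,1)='0' but target has '1' -> reject
  (0,2)=0 (1,1)=1 (2,3)=0 -> step reproduces the target at every cell -> ACCEPT
  (0,2)=0 (1,1)=1 (2,3)=1 -> step gives (1,3)='0' but target has '1' -> reject
  (0,2)=1 (1,1)=0 (2,3)=0 -> step gives (0,3)='1' but target has '0' -> reject
  (0,2)=1 (1,1)=0 (2,3)=1 -> step gives (0,3)='1' but target has '0' -> reject
  (0,2)=1 (1,1)=1 (2,3)=0 -> step gives (0,1)='0' but target has '1' -> reject
  (0,2)=1 (1,1)=1 (2,3)=1 -> step gives (0,1)='0' but target has '1' -> reject
Unique solution: (0,2)=dead, (1,1)=live, (2,3)=dead.
Check: live-neighbor counts of every cell in the completed generation 0:
2331
3543
3543
2342
0021
Applying B3/S23 to generation 0 with these counts gives:
0110
1001
1001
0101
0000
which matches the target exactly.

Answer: 0001
1110
1110
0001
0001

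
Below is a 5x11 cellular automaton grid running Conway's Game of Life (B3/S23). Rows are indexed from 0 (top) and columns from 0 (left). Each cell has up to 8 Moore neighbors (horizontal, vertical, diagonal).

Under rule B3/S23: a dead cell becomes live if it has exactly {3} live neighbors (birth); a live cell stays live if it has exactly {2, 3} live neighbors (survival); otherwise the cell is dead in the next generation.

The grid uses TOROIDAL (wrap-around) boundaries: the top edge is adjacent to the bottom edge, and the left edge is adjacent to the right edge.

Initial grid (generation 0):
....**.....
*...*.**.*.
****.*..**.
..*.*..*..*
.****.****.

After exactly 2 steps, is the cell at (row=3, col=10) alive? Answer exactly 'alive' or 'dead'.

Simulating step by step:
Generation 0 (given above): 26 live cells
Generation 1: 20 live cells
.**......**
*.*...**.*.
*.*..*...*.
..........*
.**...****.
Generation 2: 19 live cells
...*.......
*.**..*..*.
*.....*.**.
*.*...**..*
.**....**..

Cell (3,10) at generation 2: 1 -> alive

Answer: alive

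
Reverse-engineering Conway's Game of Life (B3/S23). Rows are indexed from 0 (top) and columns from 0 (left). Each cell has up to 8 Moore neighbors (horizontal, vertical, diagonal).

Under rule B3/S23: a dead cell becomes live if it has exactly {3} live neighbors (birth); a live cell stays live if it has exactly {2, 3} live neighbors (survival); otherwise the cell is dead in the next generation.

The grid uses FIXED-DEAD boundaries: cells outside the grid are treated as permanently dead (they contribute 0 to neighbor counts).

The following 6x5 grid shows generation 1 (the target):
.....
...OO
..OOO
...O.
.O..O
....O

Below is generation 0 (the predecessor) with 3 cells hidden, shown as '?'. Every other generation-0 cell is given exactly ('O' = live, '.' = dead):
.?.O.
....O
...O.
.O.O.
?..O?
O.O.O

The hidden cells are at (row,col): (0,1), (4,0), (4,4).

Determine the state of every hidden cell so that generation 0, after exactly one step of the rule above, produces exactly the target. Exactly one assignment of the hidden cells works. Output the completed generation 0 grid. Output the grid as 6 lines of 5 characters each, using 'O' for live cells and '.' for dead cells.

Answer: ...O.
....O
...O.
.O.O.
...OO
O.O.O

Derivation:
Hidden generation-0 cells (in order): (0,1), (4,0), (4,4).
A hidden cell only influences target cells in its own 3x3 neighborhood. Try each of the 2^3 = 8 assignments, step the completed generation 0 forward once under B3/S23, and compare with the target:
  (0,1)=. (4,0)=. (4,4)=. -> step gives (3,4)='O' but target has '.' -> reject
  (0,1)=. (4,0)=. (4,4)=O -> step reproduces the target at every cell -> ACCEPT
  (0,1)=. (4,0)=O (4,4)=. -> step gives (3,4)='O' but target has '.' -> reject
  (0,1)=. (4,0)=O (4,4)=O -> step gives (4,0)='O' but target has '.' -> reject
  (0,1)=O (4,0)=. (4,4)=. -> step gives (1,2)='O' but target has '.' -> reject
  (0,1)=O (4,0)=. (4,4)=O -> step gives (1,2)='O' but target has '.' -> reject
  (0,1)=O (4,0)=O (4,4)=. -> step gives (1,2)='O' but target has '.' -> reject
  (0,1)=O (4,0)=O (4,4)=O -> step gives (1,2)='O' but target has '.' -> reject
Unique solution: (0,1)=dead, (4,0)=dead, (4,4)=live.
Check: live-neighbor counts of every cell in the completed generation 0:
00112
00232
11323
10434
23443
02142
Applying B3/S23 to generation 0 with these counts gives:
.....
...OO
..OOO
...O.
.O..O
....O
which matches the target exactly.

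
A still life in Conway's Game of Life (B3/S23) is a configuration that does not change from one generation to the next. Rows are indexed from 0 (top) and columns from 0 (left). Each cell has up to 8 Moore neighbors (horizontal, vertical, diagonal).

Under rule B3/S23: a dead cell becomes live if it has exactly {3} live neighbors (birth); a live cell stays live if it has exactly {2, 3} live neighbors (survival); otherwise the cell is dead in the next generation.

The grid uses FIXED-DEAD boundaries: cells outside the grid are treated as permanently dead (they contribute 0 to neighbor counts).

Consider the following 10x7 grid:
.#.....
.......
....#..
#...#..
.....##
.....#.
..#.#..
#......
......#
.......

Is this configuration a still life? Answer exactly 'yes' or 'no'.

Answer: no

Derivation:
Compute generation 1 and compare to generation 0 (given above):
Generation 1:
.......
.......
.......
....#..
....###
....###
.......
.......
.......
.......
Cell (0,1) differs: gen0=1 vs gen1=0 -> NOT a still life.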